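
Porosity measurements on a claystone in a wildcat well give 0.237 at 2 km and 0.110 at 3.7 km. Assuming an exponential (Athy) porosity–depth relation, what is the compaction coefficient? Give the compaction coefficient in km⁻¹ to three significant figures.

Athy: n(d) = n₀ e^(−kd) ⇒ n₁/n₂ = e^{k(d₂−d₁)} ⇒ k = ln(n₁/n₂)/(d₂−d₁)
k = ln(0.237/0.11) / (3.7 − 2) = ln(2.155) / 1.7 = 0.7676 / 1.7 = 0.4515 km⁻¹

0.452 km⁻¹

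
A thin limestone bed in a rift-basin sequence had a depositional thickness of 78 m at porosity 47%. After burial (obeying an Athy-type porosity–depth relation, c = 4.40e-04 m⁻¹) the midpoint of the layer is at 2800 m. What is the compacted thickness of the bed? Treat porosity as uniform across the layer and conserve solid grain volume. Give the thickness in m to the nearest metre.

Working in km (1 km = 1000 m; c in km⁻¹ = c in m⁻¹ × 1000):
Porosity at 2.8 km: phi = 0.47·exp(−0.44×2.8) = 0.1371
Solid-volume conservation: h(1−phi) = h₀(1−phi₀) ⇒ h = h₀·(1−phi₀)/(1−phi)
h = 0.078 × (1 − 0.47)/(1 − 0.1371) = 0.078 × 0.6142 = 0.0479 km

48 m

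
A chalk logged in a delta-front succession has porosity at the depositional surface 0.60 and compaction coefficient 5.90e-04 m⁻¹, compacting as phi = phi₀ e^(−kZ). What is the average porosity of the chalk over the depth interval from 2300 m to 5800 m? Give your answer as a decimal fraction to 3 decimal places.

Working in km (1 km = 1000 m; k in km⁻¹ = k in m⁻¹ × 1000):
⟨phi⟩ = (1/(Z₂−Z₁)) ∫ phi₀ e^(−kZ) dZ = phi₀·(e^(−k·Z₁) − e^(−k·Z₂)) / (k·(Z₂−Z₁))
e^(−0.59×2.3) = 0.2574; e^(−0.59×5.8) = 0.0326
⟨phi⟩ = 0.6 × (0.2574 − 0.0326) / (0.59 × 3.5) = 0.6 × 0.1089 = 0.0653

0.065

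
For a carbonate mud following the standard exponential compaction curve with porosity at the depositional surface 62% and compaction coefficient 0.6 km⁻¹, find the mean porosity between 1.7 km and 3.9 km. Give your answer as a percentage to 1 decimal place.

12.4%

⟨n⟩ = (1/(z₂−z₁)) ∫ n₀ e^(−βz) dz = n₀·(e^(−β·z₁) − e^(−β·z₂)) / (β·(z₂−z₁))
e^(−0.6×1.7) = 0.3606; e^(−0.6×3.9) = 0.0963
⟨n⟩ = 0.62 × (0.3606 − 0.0963) / (0.6 × 2.2) = 0.62 × 0.2002 = 0.1241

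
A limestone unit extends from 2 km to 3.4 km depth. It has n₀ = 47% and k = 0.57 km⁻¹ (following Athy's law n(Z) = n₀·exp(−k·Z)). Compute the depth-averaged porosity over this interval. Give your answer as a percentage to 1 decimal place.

⟨n⟩ = (1/(Z₂−Z₁)) ∫ n₀ e^(−kZ) dZ = n₀·(e^(−k·Z₁) − e^(−k·Z₂)) / (k·(Z₂−Z₁))
e^(−0.57×2) = 0.3198; e^(−0.57×3.4) = 0.1440
⟨n⟩ = 0.47 × (0.3198 − 0.1440) / (0.57 × 1.4) = 0.47 × 0.2203 = 0.1036

10.4%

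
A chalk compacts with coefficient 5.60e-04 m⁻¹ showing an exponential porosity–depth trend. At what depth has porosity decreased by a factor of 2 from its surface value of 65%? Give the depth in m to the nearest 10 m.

Working in km (1 km = 1000 m; k in km⁻¹ = k in m⁻¹ × 1000):
n/n₀ = 1/2 ⇒ exp(−k·d) = 1/2 ⇒ d = ln(2) / k
d = 0.6931 / 0.56 = 1.238 km

1240 m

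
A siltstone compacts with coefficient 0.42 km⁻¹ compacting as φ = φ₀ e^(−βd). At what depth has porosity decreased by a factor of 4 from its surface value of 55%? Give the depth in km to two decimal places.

φ/φ₀ = 1/4 ⇒ exp(−β·d) = 1/4 ⇒ d = ln(4) / β
d = 1.3863 / 0.42 = 3.301 km

3.30 km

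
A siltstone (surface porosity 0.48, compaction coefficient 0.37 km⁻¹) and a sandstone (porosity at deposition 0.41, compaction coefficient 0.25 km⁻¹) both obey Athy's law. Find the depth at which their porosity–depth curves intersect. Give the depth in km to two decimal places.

1.31 km

Set n₀ₐ e^(−βₐZ) = n₀ᵦ e^(−βᵦZ) ⇒ ln(n₀ₐ/n₀ᵦ) = (βₐ − βᵦ)·Z
Z = ln(0.48/0.41) / (0.37 − 0.25) = 0.1576 / 0.12 = 1.314 km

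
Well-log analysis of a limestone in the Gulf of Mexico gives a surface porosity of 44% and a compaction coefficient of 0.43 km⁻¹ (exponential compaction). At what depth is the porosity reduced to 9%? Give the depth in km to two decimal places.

3.69 km

Invert Athy's law: z = ln(n₀/n) / k
z = ln(0.44/0.09) / 0.43 = ln(4.889) / 0.43 = 1.5870 / 0.43 = 3.691 km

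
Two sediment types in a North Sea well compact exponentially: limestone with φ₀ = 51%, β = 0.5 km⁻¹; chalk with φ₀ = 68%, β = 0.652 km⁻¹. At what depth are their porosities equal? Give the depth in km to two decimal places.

Set φ₀ₐ e^(−βₐZ) = φ₀ᵦ e^(−βᵦZ) ⇒ ln(φ₀ₐ/φ₀ᵦ) = (βₐ − βᵦ)·Z
Z = ln(0.51/0.68) / (0.5 − 0.652) = -0.2877 / -0.152 = 1.893 km

1.89 km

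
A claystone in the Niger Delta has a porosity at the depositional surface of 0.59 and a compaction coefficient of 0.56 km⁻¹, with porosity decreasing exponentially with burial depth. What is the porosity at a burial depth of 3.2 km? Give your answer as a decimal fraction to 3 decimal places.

0.098

phi = phi₀·exp(−k·Z) = 0.59 × exp(−0.56 × 3.2) = 0.59 × exp(−1.792)
  = 0.59 × 0.1666 = 0.0983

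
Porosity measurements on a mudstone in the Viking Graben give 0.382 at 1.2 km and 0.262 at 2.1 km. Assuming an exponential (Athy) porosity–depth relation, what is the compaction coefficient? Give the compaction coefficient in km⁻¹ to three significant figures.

Athy: φ(z) = φ₀ e^(−kz) ⇒ φ₁/φ₂ = e^{k(z₂−z₁)} ⇒ k = ln(φ₁/φ₂)/(z₂−z₁)
k = ln(0.382/0.262) / (2.1 − 1.2) = ln(1.458) / 0.9 = 0.3771 / 0.9 = 0.419 km⁻¹

0.419 km⁻¹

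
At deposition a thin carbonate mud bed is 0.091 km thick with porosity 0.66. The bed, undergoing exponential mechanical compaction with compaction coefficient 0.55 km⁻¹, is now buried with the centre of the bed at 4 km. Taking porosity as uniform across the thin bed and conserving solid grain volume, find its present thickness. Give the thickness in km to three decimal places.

0.033 km

Porosity at 4 km: n = 0.66·exp(−0.55×4) = 0.0731
Solid-volume conservation: h(1−n) = h₀(1−n₀) ⇒ h = h₀·(1−n₀)/(1−n)
h = 0.091 × (1 − 0.66)/(1 − 0.0731) = 0.091 × 0.3668 = 0.0334 km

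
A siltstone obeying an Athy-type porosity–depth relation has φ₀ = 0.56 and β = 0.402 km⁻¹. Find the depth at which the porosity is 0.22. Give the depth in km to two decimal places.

2.32 km

Invert Athy's law: d = ln(φ₀/φ) / β
d = ln(0.56/0.22) / 0.402 = ln(2.545) / 0.402 = 0.9343 / 0.402 = 2.324 km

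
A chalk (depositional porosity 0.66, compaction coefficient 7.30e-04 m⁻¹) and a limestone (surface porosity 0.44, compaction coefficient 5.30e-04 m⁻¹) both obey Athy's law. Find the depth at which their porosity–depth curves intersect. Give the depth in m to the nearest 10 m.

Working in km (1 km = 1000 m; k in km⁻¹ = k in m⁻¹ × 1000):
Set phi₀ₐ e^(−kₐd) = phi₀ᵦ e^(−kᵦd) ⇒ ln(phi₀ₐ/phi₀ᵦ) = (kₐ − kᵦ)·d
d = ln(0.66/0.44) / (0.73 − 0.53) = 0.4055 / 0.2 = 2.027 km

2030 m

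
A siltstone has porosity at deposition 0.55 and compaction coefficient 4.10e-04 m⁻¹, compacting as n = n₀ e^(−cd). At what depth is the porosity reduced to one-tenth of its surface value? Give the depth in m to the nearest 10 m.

Working in km (1 km = 1000 m; c in km⁻¹ = c in m⁻¹ × 1000):
n/n₀ = 1/10 ⇒ exp(−c·d) = 1/10 ⇒ d = ln(10) / c
d = 2.3026 / 0.41 = 5.616 km

5620 m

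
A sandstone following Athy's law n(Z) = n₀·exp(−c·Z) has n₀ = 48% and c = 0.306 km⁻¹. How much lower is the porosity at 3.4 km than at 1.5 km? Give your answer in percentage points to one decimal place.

n(1.5) = 0.48·e^(−0.306×1.5) = 0.3033
n(3.4) = 0.48·e^(−0.306×3.4) = 0.1696
Δn = 0.3033 − 0.1696 = 0.1337

13.4 percentage points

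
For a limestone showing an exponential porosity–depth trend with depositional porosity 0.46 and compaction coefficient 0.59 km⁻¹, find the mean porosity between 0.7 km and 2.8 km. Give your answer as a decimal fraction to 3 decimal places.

0.174

⟨φ⟩ = (1/(d₂−d₁)) ∫ φ₀ e^(−kd) dd = φ₀·(e^(−k·d₁) − e^(−k·d₂)) / (k·(d₂−d₁))
e^(−0.59×0.7) = 0.6617; e^(−0.59×2.8) = 0.1917
⟨φ⟩ = 0.46 × (0.6617 − 0.1917) / (0.59 × 2.1) = 0.46 × 0.3793 = 0.1745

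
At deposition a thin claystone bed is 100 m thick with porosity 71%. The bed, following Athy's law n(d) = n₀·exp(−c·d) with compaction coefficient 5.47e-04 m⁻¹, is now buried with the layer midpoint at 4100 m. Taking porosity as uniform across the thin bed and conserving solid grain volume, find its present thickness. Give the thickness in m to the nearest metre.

31 m

Working in km (1 km = 1000 m; c in km⁻¹ = c in m⁻¹ × 1000):
Porosity at 4.1 km: n = 0.71·exp(−0.547×4.1) = 0.0754
Solid-volume conservation: h(1−n) = h₀(1−n₀) ⇒ h = h₀·(1−n₀)/(1−n)
h = 0.1 × (1 − 0.71)/(1 − 0.0754) = 0.1 × 0.3136 = 0.0314 km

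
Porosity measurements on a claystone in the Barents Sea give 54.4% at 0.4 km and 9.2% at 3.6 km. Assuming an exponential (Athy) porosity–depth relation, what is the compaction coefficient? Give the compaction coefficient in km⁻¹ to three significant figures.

0.555 km⁻¹

Athy: phi(Z) = phi₀ e^(−kZ) ⇒ phi₁/phi₂ = e^{k(Z₂−Z₁)} ⇒ k = ln(phi₁/phi₂)/(Z₂−Z₁)
k = ln(0.544/0.092) / (3.6 − 0.4) = ln(5.913) / 3.2 = 1.7772 / 3.2 = 0.5554 km⁻¹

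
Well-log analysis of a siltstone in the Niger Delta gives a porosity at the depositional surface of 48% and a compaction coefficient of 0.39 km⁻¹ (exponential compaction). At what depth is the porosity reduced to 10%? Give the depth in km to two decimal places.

Invert Athy's law: Z = ln(phi₀/phi) / β
Z = ln(0.48/0.1) / 0.39 = ln(4.8) / 0.39 = 1.5686 / 0.39 = 4.022 km

4.02 km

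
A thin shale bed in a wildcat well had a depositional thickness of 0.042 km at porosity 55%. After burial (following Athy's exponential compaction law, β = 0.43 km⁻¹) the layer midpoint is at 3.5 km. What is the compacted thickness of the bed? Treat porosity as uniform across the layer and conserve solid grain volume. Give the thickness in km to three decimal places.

0.022 km

Porosity at 3.5 km: n = 0.55·exp(−0.43×3.5) = 0.1221
Solid-volume conservation: h(1−n) = h₀(1−n₀) ⇒ h = h₀·(1−n₀)/(1−n)
h = 0.042 × (1 − 0.55)/(1 − 0.1221) = 0.042 × 0.5126 = 0.0215 km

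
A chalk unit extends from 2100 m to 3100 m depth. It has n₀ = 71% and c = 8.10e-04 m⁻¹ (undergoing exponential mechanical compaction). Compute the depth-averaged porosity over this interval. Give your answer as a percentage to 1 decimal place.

8.9%

Working in km (1 km = 1000 m; c in km⁻¹ = c in m⁻¹ × 1000):
⟨n⟩ = (1/(Z₂−Z₁)) ∫ n₀ e^(−cZ) dZ = n₀·(e^(−c·Z₁) − e^(−c·Z₂)) / (c·(Z₂−Z₁))
e^(−0.81×2.1) = 0.1825; e^(−0.81×3.1) = 0.0812
⟨n⟩ = 0.71 × (0.1825 − 0.0812) / (0.81 × 1) = 0.71 × 0.1251 = 0.0888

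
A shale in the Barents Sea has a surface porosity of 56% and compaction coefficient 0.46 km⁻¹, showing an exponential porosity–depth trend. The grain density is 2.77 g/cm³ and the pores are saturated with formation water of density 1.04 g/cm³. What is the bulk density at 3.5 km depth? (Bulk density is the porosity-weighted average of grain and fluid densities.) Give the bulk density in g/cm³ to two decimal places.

Porosity at depth: n = 0.56·exp(−0.46×3.5) = 0.56×0.1999 = 0.1119
Bulk density: ρ_b = (1−n)ρ_g + n·ρ_f = 0.8881×2.77 + 0.1119×1.04
       = 2.460 + 0.116 = 2.576 g/cm³

2.58 g/cm³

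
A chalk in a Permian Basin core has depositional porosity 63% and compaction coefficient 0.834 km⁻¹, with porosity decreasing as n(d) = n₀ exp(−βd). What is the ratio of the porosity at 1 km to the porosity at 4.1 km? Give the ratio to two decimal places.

13.27

n(d₁)/n(d₂) = e^(−β·d₁)/e^(−β·d₂) = e^{β(d₂−d₁)}
= exp(0.834 × 3.1) = exp(2.585) = 13.2686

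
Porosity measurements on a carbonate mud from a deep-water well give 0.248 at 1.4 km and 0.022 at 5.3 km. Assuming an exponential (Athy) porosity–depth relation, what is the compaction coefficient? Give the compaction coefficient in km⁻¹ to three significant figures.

Athy: n(z) = n₀ e^(−cz) ⇒ n₁/n₂ = e^{c(z₂−z₁)} ⇒ c = ln(n₁/n₂)/(z₂−z₁)
c = ln(0.248/0.022) / (5.3 − 1.4) = ln(11.27) / 3.9 = 2.4224 / 3.9 = 0.6211 km⁻¹

0.621 km⁻¹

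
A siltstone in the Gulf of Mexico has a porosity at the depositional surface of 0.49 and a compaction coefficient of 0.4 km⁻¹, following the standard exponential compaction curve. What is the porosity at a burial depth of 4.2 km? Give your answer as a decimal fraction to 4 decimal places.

phi = phi₀·exp(−β·d) = 0.49 × exp(−0.4 × 4.2) = 0.49 × exp(−1.68)
  = 0.49 × 0.1864 = 0.0913

0.0913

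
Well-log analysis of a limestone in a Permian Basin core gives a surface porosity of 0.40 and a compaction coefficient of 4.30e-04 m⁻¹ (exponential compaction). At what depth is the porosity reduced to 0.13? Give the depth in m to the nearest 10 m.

Working in km (1 km = 1000 m; c in km⁻¹ = c in m⁻¹ × 1000):
Invert Athy's law: z = ln(phi₀/phi) / c
z = ln(0.4/0.13) / 0.43 = ln(3.077) / 0.43 = 1.1239 / 0.43 = 2.614 km

2610 m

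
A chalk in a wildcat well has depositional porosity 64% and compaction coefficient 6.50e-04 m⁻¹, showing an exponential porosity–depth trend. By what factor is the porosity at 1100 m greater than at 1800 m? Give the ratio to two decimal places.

Working in km (1 km = 1000 m; k in km⁻¹ = k in m⁻¹ × 1000):
n(z₁)/n(z₂) = e^(−k·z₁)/e^(−k·z₂) = e^{k(z₂−z₁)}
= exp(0.65 × 0.7) = exp(0.455) = 1.5762

1.58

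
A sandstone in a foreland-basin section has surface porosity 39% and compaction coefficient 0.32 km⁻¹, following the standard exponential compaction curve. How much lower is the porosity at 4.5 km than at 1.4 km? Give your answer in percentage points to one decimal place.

n(1.4) = 0.39·e^(−0.32×1.4) = 0.2492
n(4.5) = 0.39·e^(−0.32×4.5) = 0.0924
Δn = 0.2492 − 0.0924 = 0.1568

15.7 percentage points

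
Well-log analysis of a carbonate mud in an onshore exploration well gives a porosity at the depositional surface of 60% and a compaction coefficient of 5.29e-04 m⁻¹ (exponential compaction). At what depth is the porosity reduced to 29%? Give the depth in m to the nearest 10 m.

Working in km (1 km = 1000 m; β in km⁻¹ = β in m⁻¹ × 1000):
Invert Athy's law: d = ln(n₀/n) / β
d = ln(0.6/0.29) / 0.529 = ln(2.069) / 0.529 = 0.7270 / 0.529 = 1.374 km

1370 m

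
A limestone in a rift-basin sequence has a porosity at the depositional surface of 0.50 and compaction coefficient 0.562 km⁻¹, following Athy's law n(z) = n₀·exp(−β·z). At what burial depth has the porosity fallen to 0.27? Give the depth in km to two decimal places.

1.10 km

Invert Athy's law: z = ln(n₀/n) / β
z = ln(0.5/0.27) / 0.562 = ln(1.852) / 0.562 = 0.6162 / 0.562 = 1.096 km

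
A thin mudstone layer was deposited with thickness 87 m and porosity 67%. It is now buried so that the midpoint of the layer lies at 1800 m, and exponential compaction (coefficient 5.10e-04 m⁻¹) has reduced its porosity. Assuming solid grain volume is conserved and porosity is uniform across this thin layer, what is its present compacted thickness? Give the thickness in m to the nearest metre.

Working in km (1 km = 1000 m; k in km⁻¹ = k in m⁻¹ × 1000):
Porosity at 1.8 km: φ = 0.67·exp(−0.51×1.8) = 0.2675
Solid-volume conservation: h(1−φ) = h₀(1−φ₀) ⇒ h = h₀·(1−φ₀)/(1−φ)
h = 0.087 × (1 − 0.67)/(1 − 0.2675) = 0.087 × 0.4505 = 0.0392 km

39 m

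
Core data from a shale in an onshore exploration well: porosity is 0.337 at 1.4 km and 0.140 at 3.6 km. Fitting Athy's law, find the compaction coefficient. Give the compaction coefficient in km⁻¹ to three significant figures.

Athy: phi(z) = phi₀ e^(−βz) ⇒ phi₁/phi₂ = e^{β(z₂−z₁)} ⇒ β = ln(phi₁/phi₂)/(z₂−z₁)
β = ln(0.337/0.14) / (3.6 − 1.4) = ln(2.407) / 2.2 = 0.8784 / 2.2 = 0.3993 km⁻¹

0.399 km⁻¹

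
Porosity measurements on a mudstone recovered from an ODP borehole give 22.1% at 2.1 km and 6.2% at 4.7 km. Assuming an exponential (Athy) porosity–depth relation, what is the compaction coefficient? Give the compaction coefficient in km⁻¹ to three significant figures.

Athy: φ(Z) = φ₀ e^(−βZ) ⇒ φ₁/φ₂ = e^{β(Z₂−Z₁)} ⇒ β = ln(φ₁/φ₂)/(Z₂−Z₁)
β = ln(0.221/0.062) / (4.7 − 2.1) = ln(3.565) / 2.6 = 1.2710 / 2.6 = 0.4889 km⁻¹

0.489 km⁻¹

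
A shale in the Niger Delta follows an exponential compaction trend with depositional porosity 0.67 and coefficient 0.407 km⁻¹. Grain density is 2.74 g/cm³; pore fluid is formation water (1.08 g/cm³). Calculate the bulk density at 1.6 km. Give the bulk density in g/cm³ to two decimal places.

Porosity at depth: n = 0.67·exp(−0.407×1.6) = 0.67×0.5214 = 0.3494
Bulk density: ρ_b = (1−n)ρ_g + n·ρ_f = 0.6506×2.74 + 0.3494×1.08
       = 1.783 + 0.377 = 2.160 g/cm³

2.16 g/cm³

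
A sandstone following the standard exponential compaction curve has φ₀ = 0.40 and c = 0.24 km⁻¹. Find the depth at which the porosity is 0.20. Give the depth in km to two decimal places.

2.89 km

Invert Athy's law: z = ln(φ₀/φ) / c
z = ln(0.4/0.2) / 0.24 = ln(2) / 0.24 = 0.6931 / 0.24 = 2.888 km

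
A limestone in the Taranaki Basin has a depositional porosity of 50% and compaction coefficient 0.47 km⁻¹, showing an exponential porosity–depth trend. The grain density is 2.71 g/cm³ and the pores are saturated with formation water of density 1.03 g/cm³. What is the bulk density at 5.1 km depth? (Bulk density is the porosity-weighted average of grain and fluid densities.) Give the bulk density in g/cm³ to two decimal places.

2.63 g/cm³

Porosity at depth: φ = 0.5·exp(−0.47×5.1) = 0.5×0.0910 = 0.0455
Bulk density: ρ_b = (1−φ)ρ_g + φ·ρ_f = 0.9545×2.71 + 0.0455×1.03
       = 2.587 + 0.047 = 2.634 g/cm³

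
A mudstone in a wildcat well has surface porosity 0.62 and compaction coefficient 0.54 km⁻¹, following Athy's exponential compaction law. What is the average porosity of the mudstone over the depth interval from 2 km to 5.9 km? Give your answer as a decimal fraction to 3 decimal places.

0.088

⟨phi⟩ = (1/(z₂−z₁)) ∫ phi₀ e^(−βz) dz = phi₀·(e^(−β·z₁) − e^(−β·z₂)) / (β·(z₂−z₁))
e^(−0.54×2) = 0.3396; e^(−0.54×5.9) = 0.0413
⟨phi⟩ = 0.62 × (0.3396 − 0.0413) / (0.54 × 3.9) = 0.62 × 0.1416 = 0.0878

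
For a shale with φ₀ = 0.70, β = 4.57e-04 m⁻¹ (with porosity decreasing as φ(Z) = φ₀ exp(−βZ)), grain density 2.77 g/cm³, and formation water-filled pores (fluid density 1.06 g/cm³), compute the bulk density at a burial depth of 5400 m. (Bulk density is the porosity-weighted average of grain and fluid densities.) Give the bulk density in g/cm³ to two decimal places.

Working in km (1 km = 1000 m; β in km⁻¹ = β in m⁻¹ × 1000):
Porosity at depth: φ = 0.7·exp(−0.457×5.4) = 0.7×0.0848 = 0.0593
Bulk density: ρ_b = (1−φ)ρ_g + φ·ρ_f = 0.9407×2.77 + 0.0593×1.06
       = 2.606 + 0.063 = 2.669 g/cm³

2.67 g/cm³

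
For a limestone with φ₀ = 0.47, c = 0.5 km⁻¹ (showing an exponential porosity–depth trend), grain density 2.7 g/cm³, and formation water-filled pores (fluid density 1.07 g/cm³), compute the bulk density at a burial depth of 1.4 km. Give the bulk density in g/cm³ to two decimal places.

Porosity at depth: φ = 0.47·exp(−0.5×1.4) = 0.47×0.4966 = 0.2334
Bulk density: ρ_b = (1−φ)ρ_g + φ·ρ_f = 0.7666×2.7 + 0.2334×1.07
       = 2.070 + 0.250 = 2.320 g/cm³

2.32 g/cm³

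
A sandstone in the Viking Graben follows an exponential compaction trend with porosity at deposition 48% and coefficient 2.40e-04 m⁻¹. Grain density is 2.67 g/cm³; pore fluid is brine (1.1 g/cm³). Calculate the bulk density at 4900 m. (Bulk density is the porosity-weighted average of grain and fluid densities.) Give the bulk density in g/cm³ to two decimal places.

Working in km (1 km = 1000 m; c in km⁻¹ = c in m⁻¹ × 1000):
Porosity at depth: n = 0.48·exp(−0.24×4.9) = 0.48×0.3085 = 0.1481
Bulk density: ρ_b = (1−n)ρ_g + n·ρ_f = 0.8519×2.67 + 0.1481×1.1
       = 2.275 + 0.163 = 2.438 g/cm³

2.44 g/cm³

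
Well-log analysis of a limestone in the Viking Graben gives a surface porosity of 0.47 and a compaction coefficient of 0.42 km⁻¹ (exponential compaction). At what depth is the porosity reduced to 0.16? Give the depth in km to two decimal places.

Invert Athy's law: d = ln(n₀/n) / c
d = ln(0.47/0.16) / 0.42 = ln(2.937) / 0.42 = 1.0776 / 0.42 = 2.566 km

2.57 km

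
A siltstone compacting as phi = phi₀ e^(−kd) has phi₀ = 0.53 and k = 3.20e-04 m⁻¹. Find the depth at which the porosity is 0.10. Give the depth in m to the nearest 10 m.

Working in km (1 km = 1000 m; k in km⁻¹ = k in m⁻¹ × 1000):
Invert Athy's law: d = ln(phi₀/phi) / k
d = ln(0.53/0.1) / 0.32 = ln(5.3) / 0.32 = 1.6677 / 0.32 = 5.212 km

5210 m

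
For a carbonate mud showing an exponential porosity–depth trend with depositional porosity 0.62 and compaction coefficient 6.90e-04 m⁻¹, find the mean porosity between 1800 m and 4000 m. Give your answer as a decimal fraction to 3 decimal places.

Working in km (1 km = 1000 m; β in km⁻¹ = β in m⁻¹ × 1000):
⟨n⟩ = (1/(d₂−d₁)) ∫ n₀ e^(−βd) dd = n₀·(e^(−β·d₁) − e^(−β·d₂)) / (β·(d₂−d₁))
e^(−0.69×1.8) = 0.2888; e^(−0.69×4) = 0.0633
⟨n⟩ = 0.62 × (0.2888 − 0.0633) / (0.69 × 2.2) = 0.62 × 0.1486 = 0.0921

0.092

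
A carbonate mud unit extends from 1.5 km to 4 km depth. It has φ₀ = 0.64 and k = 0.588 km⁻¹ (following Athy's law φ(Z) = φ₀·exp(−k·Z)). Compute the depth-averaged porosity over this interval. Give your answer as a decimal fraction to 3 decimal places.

0.139

⟨φ⟩ = (1/(Z₂−Z₁)) ∫ φ₀ e^(−kZ) dZ = φ₀·(e^(−k·Z₁) − e^(−k·Z₂)) / (k·(Z₂−Z₁))
e^(−0.588×1.5) = 0.4140; e^(−0.588×4) = 0.0952
⟨φ⟩ = 0.64 × (0.4140 − 0.0952) / (0.588 × 2.5) = 0.64 × 0.2169 = 0.1388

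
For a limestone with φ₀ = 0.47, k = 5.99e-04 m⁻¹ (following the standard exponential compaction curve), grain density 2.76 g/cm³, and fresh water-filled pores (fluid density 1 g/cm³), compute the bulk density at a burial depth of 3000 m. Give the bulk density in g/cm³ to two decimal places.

2.62 g/cm³

Working in km (1 km = 1000 m; k in km⁻¹ = k in m⁻¹ × 1000):
Porosity at depth: φ = 0.47·exp(−0.599×3) = 0.47×0.1658 = 0.0779
Bulk density: ρ_b = (1−φ)ρ_g + φ·ρ_f = 0.9221×2.76 + 0.0779×1
       = 2.545 + 0.078 = 2.623 g/cm³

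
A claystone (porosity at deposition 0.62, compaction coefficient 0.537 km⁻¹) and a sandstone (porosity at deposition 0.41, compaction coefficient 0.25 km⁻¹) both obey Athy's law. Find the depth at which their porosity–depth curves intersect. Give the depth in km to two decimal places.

Set phi₀ₐ e^(−kₐZ) = phi₀ᵦ e^(−kᵦZ) ⇒ ln(phi₀ₐ/phi₀ᵦ) = (kₐ − kᵦ)·Z
Z = ln(0.62/0.41) / (0.537 − 0.25) = 0.4136 / 0.287 = 1.441 km

1.44 km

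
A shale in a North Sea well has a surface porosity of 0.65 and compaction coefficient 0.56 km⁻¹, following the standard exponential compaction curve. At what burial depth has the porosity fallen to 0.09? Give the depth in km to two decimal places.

3.53 km

Invert Athy's law: Z = ln(n₀/n) / k
Z = ln(0.65/0.09) / 0.56 = ln(7.222) / 0.56 = 1.9772 / 0.56 = 3.531 km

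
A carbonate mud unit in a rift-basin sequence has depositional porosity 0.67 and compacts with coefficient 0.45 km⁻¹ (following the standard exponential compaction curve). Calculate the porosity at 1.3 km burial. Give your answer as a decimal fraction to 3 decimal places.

n = n₀·exp(−β·Z) = 0.67 × exp(−0.45 × 1.3) = 0.67 × exp(−0.585)
  = 0.67 × 0.5571 = 0.3733

0.373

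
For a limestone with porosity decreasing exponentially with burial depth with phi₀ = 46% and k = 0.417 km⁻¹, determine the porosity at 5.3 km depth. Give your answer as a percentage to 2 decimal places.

5.05%

phi = phi₀·exp(−k·z) = 0.46 × exp(−0.417 × 5.3) = 0.46 × exp(−2.21)
  = 0.46 × 0.1097 = 0.0505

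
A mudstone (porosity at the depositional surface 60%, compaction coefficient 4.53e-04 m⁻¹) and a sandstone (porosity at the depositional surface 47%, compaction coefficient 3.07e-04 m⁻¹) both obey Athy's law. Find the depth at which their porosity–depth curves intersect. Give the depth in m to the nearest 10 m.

1670 m

Working in km (1 km = 1000 m; β in km⁻¹ = β in m⁻¹ × 1000):
Set φ₀ₐ e^(−βₐz) = φ₀ᵦ e^(−βᵦz) ⇒ ln(φ₀ₐ/φ₀ᵦ) = (βₐ − βᵦ)·z
z = ln(0.6/0.47) / (0.453 − 0.307) = 0.2442 / 0.146 = 1.673 km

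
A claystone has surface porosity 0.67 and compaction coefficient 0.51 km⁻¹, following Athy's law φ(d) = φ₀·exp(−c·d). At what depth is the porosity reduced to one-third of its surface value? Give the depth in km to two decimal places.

2.15 km

φ/φ₀ = 1/3 ⇒ exp(−c·d) = 1/3 ⇒ d = ln(3) / c
d = 1.0986 / 0.51 = 2.154 km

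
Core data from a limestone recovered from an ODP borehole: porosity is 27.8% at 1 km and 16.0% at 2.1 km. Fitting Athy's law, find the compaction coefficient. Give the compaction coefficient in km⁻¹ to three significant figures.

0.502 km⁻¹

Athy: n(d) = n₀ e^(−kd) ⇒ n₁/n₂ = e^{k(d₂−d₁)} ⇒ k = ln(n₁/n₂)/(d₂−d₁)
k = ln(0.278/0.16) / (2.1 − 1) = ln(1.738) / 1.1 = 0.5524 / 1.1 = 0.5022 km⁻¹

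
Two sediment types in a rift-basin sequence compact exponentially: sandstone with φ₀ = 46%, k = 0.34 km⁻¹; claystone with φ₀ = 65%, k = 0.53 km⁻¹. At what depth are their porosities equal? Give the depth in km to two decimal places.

1.82 km

Set φ₀ₐ e^(−kₐd) = φ₀ᵦ e^(−kᵦd) ⇒ ln(φ₀ₐ/φ₀ᵦ) = (kₐ − kᵦ)·d
d = ln(0.46/0.65) / (0.34 − 0.53) = -0.3457 / -0.19 = 1.820 km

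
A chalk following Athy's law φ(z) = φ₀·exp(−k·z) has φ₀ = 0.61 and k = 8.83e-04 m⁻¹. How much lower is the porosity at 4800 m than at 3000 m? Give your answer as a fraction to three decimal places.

Working in km (1 km = 1000 m; k in km⁻¹ = k in m⁻¹ × 1000):
φ(3) = 0.61·e^(−0.883×3) = 0.0431
φ(4.8) = 0.61·e^(−0.883×4.8) = 0.0088
Δφ = 0.0431 − 0.0088 = 0.0343

0.034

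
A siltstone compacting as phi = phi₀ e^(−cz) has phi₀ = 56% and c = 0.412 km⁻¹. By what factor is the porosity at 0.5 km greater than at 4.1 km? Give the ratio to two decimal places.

4.41

phi(z₁)/phi(z₂) = e^(−c·z₁)/e^(−c·z₂) = e^{c(z₂−z₁)}
= exp(0.412 × 3.6) = exp(1.483) = 4.4070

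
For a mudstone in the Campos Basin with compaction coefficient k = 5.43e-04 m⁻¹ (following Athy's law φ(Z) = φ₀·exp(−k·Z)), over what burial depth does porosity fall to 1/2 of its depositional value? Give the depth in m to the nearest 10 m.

Working in km (1 km = 1000 m; k in km⁻¹ = k in m⁻¹ × 1000):
φ/φ₀ = 1/2 ⇒ exp(−k·Z) = 1/2 ⇒ Z = ln(2) / k
Z = 0.6931 / 0.543 = 1.277 km

1280 m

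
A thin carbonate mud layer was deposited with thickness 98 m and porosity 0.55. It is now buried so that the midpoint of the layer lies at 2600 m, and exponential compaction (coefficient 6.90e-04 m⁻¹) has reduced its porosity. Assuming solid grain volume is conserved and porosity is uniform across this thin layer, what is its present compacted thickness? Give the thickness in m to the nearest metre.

Working in km (1 km = 1000 m; β in km⁻¹ = β in m⁻¹ × 1000):
Porosity at 2.6 km: phi = 0.55·exp(−0.69×2.6) = 0.0915
Solid-volume conservation: h(1−phi) = h₀(1−phi₀) ⇒ h = h₀·(1−phi₀)/(1−phi)
h = 0.098 × (1 − 0.55)/(1 − 0.0915) = 0.098 × 0.4953 = 0.0485 km

49 m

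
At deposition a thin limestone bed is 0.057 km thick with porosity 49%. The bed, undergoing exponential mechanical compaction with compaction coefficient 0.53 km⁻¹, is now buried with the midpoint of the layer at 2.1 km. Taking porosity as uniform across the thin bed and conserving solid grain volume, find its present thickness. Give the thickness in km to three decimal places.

0.035 km

Porosity at 2.1 km: phi = 0.49·exp(−0.53×2.1) = 0.1610
Solid-volume conservation: h(1−phi) = h₀(1−phi₀) ⇒ h = h₀·(1−phi₀)/(1−phi)
h = 0.057 × (1 − 0.49)/(1 − 0.1610) = 0.057 × 0.6079 = 0.0346 km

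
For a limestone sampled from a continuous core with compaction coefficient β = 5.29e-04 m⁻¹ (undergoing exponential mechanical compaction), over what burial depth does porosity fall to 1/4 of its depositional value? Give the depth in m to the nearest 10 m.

Working in km (1 km = 1000 m; β in km⁻¹ = β in m⁻¹ × 1000):
φ/φ₀ = 1/4 ⇒ exp(−β·z) = 1/4 ⇒ z = ln(4) / β
z = 1.3863 / 0.529 = 2.621 km

2620 m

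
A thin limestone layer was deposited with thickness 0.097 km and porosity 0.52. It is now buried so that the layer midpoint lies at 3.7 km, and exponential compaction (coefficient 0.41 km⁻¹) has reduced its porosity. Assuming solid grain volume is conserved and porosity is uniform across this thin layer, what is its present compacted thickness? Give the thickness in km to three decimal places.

0.053 km

Porosity at 3.7 km: φ = 0.52·exp(−0.41×3.7) = 0.1141
Solid-volume conservation: h(1−φ) = h₀(1−φ₀) ⇒ h = h₀·(1−φ₀)/(1−φ)
h = 0.097 × (1 − 0.52)/(1 − 0.1141) = 0.097 × 0.5418 = 0.0526 km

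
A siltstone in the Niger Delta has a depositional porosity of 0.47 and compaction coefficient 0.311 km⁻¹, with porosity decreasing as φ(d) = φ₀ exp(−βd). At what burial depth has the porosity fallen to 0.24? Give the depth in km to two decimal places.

2.16 km

Invert Athy's law: d = ln(φ₀/φ) / β
d = ln(0.47/0.24) / 0.311 = ln(1.958) / 0.311 = 0.6721 / 0.311 = 2.161 km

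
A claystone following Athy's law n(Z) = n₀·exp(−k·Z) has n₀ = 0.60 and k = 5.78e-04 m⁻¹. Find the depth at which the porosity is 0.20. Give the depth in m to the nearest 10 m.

Working in km (1 km = 1000 m; k in km⁻¹ = k in m⁻¹ × 1000):
Invert Athy's law: Z = ln(n₀/n) / k
Z = ln(0.6/0.2) / 0.578 = ln(3) / 0.578 = 1.0986 / 0.578 = 1.901 km

1900 m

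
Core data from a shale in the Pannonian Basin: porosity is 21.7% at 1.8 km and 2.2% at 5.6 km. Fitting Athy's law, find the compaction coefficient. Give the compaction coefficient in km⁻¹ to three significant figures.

0.602 km⁻¹

Athy: n(z) = n₀ e^(−βz) ⇒ n₁/n₂ = e^{β(z₂−z₁)} ⇒ β = ln(n₁/n₂)/(z₂−z₁)
β = ln(0.217/0.022) / (5.6 − 1.8) = ln(9.864) / 3.8 = 2.2889 / 3.8 = 0.6023 km⁻¹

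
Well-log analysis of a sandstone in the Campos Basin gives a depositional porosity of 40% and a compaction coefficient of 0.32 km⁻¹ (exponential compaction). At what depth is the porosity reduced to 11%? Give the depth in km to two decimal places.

Invert Athy's law: Z = ln(n₀/n) / β
Z = ln(0.4/0.11) / 0.32 = ln(3.636) / 0.32 = 1.2910 / 0.32 = 4.034 km

4.03 km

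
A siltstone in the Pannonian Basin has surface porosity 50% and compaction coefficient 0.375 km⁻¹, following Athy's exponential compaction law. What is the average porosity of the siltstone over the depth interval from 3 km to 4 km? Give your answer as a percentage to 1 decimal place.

13.5%

⟨φ⟩ = (1/(z₂−z₁)) ∫ φ₀ e^(−kz) dz = φ₀·(e^(−k·z₁) − e^(−k·z₂)) / (k·(z₂−z₁))
e^(−0.375×3) = 0.3247; e^(−0.375×4) = 0.2231
⟨φ⟩ = 0.5 × (0.3247 − 0.2231) / (0.375 × 1) = 0.5 × 0.2707 = 0.1354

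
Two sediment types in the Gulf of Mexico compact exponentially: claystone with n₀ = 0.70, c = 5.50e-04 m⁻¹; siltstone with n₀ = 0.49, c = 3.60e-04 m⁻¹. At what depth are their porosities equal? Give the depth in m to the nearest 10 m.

Working in km (1 km = 1000 m; c in km⁻¹ = c in m⁻¹ × 1000):
Set n₀ₐ e^(−cₐZ) = n₀ᵦ e^(−cᵦZ) ⇒ ln(n₀ₐ/n₀ᵦ) = (cₐ − cᵦ)·Z
Z = ln(0.7/0.49) / (0.55 − 0.36) = 0.3567 / 0.19 = 1.877 km

1880 m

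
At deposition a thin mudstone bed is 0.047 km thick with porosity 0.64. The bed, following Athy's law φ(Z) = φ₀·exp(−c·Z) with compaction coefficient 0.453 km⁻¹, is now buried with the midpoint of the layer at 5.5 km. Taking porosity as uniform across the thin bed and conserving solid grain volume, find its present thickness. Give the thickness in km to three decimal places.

Porosity at 5.5 km: φ = 0.64·exp(−0.453×5.5) = 0.0530
Solid-volume conservation: h(1−φ) = h₀(1−φ₀) ⇒ h = h₀·(1−φ₀)/(1−φ)
h = 0.047 × (1 − 0.64)/(1 − 0.0530) = 0.047 × 0.3801 = 0.0179 km

0.018 km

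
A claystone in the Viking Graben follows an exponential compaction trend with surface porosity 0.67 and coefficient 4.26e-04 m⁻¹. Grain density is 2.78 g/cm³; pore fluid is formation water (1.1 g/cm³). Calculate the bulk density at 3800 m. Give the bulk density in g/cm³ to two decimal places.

2.56 g/cm³

Working in km (1 km = 1000 m; k in km⁻¹ = k in m⁻¹ × 1000):
Porosity at depth: φ = 0.67·exp(−0.426×3.8) = 0.67×0.1981 = 0.1328
Bulk density: ρ_b = (1−φ)ρ_g + φ·ρ_f = 0.8672×2.78 + 0.1328×1.1
       = 2.411 + 0.146 = 2.557 g/cm³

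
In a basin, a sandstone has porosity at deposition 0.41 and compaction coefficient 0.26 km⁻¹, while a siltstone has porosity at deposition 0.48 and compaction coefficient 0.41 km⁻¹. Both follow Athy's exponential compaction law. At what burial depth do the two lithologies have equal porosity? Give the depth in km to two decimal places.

1.05 km

Set φ₀ₐ e^(−cₐZ) = φ₀ᵦ e^(−cᵦZ) ⇒ ln(φ₀ₐ/φ₀ᵦ) = (cₐ − cᵦ)·Z
Z = ln(0.41/0.48) / (0.26 − 0.41) = -0.1576 / -0.15 = 1.051 km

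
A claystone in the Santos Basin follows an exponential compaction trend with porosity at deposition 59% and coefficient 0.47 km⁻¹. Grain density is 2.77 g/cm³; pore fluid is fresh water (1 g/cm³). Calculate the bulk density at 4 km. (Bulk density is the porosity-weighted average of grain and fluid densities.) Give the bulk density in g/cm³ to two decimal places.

2.61 g/cm³

Porosity at depth: φ = 0.59·exp(−0.47×4) = 0.59×0.1526 = 0.0900
Bulk density: ρ_b = (1−φ)ρ_g + φ·ρ_f = 0.9100×2.77 + 0.0900×1
       = 2.521 + 0.090 = 2.611 g/cm³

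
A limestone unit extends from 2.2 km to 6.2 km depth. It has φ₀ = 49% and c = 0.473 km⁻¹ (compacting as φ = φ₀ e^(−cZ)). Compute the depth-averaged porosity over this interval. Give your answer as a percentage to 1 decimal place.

⟨φ⟩ = (1/(Z₂−Z₁)) ∫ φ₀ e^(−cZ) dZ = φ₀·(e^(−c·Z₁) − e^(−c·Z₂)) / (c·(Z₂−Z₁))
e^(−0.473×2.2) = 0.3532; e^(−0.473×6.2) = 0.0533
⟨φ⟩ = 0.49 × (0.3532 − 0.0533) / (0.473 × 4) = 0.49 × 0.1586 = 0.0777

7.8%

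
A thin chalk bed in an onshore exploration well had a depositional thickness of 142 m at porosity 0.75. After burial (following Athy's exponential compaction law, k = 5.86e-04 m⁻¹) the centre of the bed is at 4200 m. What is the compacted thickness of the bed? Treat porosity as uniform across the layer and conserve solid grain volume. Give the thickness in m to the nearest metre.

38 m

Working in km (1 km = 1000 m; k in km⁻¹ = k in m⁻¹ × 1000):
Porosity at 4.2 km: φ = 0.75·exp(−0.586×4.2) = 0.0640
Solid-volume conservation: h(1−φ) = h₀(1−φ₀) ⇒ h = h₀·(1−φ₀)/(1−φ)
h = 0.142 × (1 − 0.75)/(1 − 0.0640) = 0.142 × 0.2671 = 0.0379 km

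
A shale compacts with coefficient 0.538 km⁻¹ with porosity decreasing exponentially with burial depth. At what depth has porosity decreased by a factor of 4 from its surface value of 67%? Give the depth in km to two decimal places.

φ/φ₀ = 1/4 ⇒ exp(−c·Z) = 1/4 ⇒ Z = ln(4) / c
Z = 1.3863 / 0.538 = 2.577 km

2.58 km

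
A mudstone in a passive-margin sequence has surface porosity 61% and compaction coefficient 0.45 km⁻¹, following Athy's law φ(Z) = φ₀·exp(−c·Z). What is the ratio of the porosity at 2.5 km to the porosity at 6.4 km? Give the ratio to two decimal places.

φ(Z₁)/φ(Z₂) = e^(−c·Z₁)/e^(−c·Z₂) = e^{c(Z₂−Z₁)}
= exp(0.45 × 3.9) = exp(1.755) = 5.7834

5.78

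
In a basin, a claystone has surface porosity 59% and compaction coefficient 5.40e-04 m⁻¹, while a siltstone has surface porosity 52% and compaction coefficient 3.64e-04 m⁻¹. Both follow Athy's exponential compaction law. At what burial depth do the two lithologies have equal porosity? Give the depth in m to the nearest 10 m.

720 m

Working in km (1 km = 1000 m; c in km⁻¹ = c in m⁻¹ × 1000):
Set n₀ₐ e^(−cₐZ) = n₀ᵦ e^(−cᵦZ) ⇒ ln(n₀ₐ/n₀ᵦ) = (cₐ − cᵦ)·Z
Z = ln(0.59/0.52) / (0.54 − 0.364) = 0.1263 / 0.176 = 0.718 km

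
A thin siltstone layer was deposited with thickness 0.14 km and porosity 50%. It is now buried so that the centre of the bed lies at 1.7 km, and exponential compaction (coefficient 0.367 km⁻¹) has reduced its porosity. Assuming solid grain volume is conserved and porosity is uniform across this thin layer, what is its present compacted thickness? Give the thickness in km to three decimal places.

Porosity at 1.7 km: n = 0.5·exp(−0.367×1.7) = 0.2679
Solid-volume conservation: h(1−n) = h₀(1−n₀) ⇒ h = h₀·(1−n₀)/(1−n)
h = 0.14 × (1 − 0.5)/(1 − 0.2679) = 0.14 × 0.6830 = 0.0956 km

0.096 km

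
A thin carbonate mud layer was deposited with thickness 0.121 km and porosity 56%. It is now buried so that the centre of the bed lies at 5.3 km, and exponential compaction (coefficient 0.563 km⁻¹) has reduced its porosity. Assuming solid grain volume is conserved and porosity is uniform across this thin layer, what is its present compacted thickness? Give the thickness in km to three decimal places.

Porosity at 5.3 km: φ = 0.56·exp(−0.563×5.3) = 0.0283
Solid-volume conservation: h(1−φ) = h₀(1−φ₀) ⇒ h = h₀·(1−φ₀)/(1−φ)
h = 0.121 × (1 − 0.56)/(1 − 0.0283) = 0.121 × 0.4528 = 0.0548 km

0.055 km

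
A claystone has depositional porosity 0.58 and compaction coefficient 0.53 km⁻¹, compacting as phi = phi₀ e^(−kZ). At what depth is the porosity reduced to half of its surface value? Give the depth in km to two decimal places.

1.31 km

phi/phi₀ = 1/2 ⇒ exp(−k·Z) = 1/2 ⇒ Z = ln(2) / k
Z = 0.6931 / 0.53 = 1.308 km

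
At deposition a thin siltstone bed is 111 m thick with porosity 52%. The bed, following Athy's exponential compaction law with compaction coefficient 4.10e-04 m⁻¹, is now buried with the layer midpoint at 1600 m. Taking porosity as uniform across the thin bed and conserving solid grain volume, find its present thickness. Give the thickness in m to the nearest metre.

Working in km (1 km = 1000 m; c in km⁻¹ = c in m⁻¹ × 1000):
Porosity at 1.6 km: phi = 0.52·exp(−0.41×1.6) = 0.2698
Solid-volume conservation: h(1−phi) = h₀(1−phi₀) ⇒ h = h₀·(1−phi₀)/(1−phi)
h = 0.111 × (1 − 0.52)/(1 − 0.2698) = 0.111 × 0.6574 = 0.0730 km

73 m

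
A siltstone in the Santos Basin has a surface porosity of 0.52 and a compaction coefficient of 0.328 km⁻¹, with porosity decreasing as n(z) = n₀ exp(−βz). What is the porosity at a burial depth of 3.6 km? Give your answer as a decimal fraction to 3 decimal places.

n = n₀·exp(−β·z) = 0.52 × exp(−0.328 × 3.6) = 0.52 × exp(−1.181)
  = 0.52 × 0.3070 = 0.1597

0.160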